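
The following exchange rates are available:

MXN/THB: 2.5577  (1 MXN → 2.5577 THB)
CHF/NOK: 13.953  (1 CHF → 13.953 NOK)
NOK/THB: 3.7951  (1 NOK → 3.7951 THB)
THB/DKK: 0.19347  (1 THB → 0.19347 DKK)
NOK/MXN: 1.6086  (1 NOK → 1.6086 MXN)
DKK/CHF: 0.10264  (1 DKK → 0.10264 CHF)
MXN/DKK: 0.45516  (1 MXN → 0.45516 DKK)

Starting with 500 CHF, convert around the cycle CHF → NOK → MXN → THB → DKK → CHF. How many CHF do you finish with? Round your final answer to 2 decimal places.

569.99

500 CHF × 13.953 = 6976.5 NOK
6976.5 NOK × 1.6086 = 11222.3979 MXN
11222.3979 MXN × 2.5577 = 28703.52710883 THB
28703.52710883 THB × 0.19347 = 5553.2713897453401 DKK
5553.2713897453401 DKK × 0.10264 = 569.987775443461707864 CHF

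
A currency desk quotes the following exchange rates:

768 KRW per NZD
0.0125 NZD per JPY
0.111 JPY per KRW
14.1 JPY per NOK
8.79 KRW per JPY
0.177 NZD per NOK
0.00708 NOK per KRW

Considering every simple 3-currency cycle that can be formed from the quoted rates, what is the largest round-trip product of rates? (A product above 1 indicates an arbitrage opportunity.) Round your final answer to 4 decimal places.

1.0656

NZD→KRW→JPY→NZD: 768 × 0.111 × 0.0125 = 1.06560
NZD→KRW→NOK→NZD: 768 × 0.00708 × 0.177 = 0.96243
NOK→JPY→KRW→NOK: 14.1 × 8.79 × 0.00708 = 0.87749
Maximum is NZD→KRW→JPY→NZD at 1.0656; arbitrage exists.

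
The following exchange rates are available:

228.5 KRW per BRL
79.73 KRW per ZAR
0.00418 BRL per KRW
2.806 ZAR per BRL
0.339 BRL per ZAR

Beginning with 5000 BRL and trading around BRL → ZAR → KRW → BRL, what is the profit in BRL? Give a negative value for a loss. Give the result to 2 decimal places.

-324.20

5000 BRL × 2.806 = 14030 ZAR
14030 ZAR × 79.73 = 1118611.9 KRW
1118611.9 KRW × 0.00418 = 4675.797742 BRL
Net change: 4675.797742 − 5000 = -324.202258 BRL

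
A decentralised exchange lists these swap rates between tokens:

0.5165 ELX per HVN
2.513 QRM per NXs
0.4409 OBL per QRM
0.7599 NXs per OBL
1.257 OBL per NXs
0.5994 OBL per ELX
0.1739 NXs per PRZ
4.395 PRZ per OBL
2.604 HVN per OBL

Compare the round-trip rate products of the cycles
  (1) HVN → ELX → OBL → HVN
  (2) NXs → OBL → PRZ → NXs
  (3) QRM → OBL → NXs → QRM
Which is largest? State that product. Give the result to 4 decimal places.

(1) 0.5165 × 0.5994 × 2.604 = 0.80617
(2) 1.257 × 4.395 × 0.1739 = 0.96071
(3) 0.4409 × 0.7599 × 2.513 = 0.84196
Highest is cycle (2) at 0.9607 (≤1, no arbitrage).

0.9607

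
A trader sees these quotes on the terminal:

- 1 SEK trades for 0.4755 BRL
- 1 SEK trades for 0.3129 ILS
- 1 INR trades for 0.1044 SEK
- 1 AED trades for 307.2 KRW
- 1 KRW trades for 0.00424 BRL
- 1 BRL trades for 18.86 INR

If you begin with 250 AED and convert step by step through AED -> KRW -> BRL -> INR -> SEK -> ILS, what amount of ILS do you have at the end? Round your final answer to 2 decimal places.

250 AED × 307.2 = 76800 KRW
76800 KRW × 0.00424 = 325.632 BRL
325.632 BRL × 18.86 = 6141.41952 INR
6141.41952 INR × 0.1044 = 641.164197888 SEK
641.164197888 SEK × 0.3129 = 200.6202775191552 ILS

200.62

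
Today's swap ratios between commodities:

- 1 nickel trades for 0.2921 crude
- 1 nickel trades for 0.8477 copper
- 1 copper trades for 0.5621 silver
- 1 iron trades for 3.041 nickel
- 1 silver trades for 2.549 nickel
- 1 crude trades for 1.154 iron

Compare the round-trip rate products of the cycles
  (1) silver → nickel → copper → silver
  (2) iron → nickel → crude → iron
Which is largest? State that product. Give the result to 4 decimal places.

1.2146

(1) 2.549 × 0.8477 × 0.5621 = 1.21458
(2) 3.041 × 0.2921 × 1.154 = 1.02507
Highest is cycle (1) at 1.2146 (>1, arbitrage).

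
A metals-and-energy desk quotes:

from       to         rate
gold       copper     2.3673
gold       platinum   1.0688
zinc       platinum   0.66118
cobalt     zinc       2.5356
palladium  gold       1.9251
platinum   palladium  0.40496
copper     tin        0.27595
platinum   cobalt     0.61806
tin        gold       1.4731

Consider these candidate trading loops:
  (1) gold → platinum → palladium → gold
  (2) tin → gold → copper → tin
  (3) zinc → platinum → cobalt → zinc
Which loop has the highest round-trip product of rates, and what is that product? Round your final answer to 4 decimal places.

1.0362

(1) 1.0688 × 0.40496 × 1.9251 = 0.83322
(2) 1.4731 × 2.3673 × 0.27595 = 0.96231
(3) 0.66118 × 0.61806 × 2.5356 = 1.03617
Highest is cycle (3) at 1.0362 (>1, arbitrage).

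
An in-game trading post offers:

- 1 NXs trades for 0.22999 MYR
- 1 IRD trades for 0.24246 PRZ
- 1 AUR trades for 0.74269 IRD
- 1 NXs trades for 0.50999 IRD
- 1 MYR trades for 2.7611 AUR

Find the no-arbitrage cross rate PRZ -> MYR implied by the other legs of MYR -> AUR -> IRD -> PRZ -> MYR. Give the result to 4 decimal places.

Known legs of the cycle: 2.7611 × 0.74269 × 0.24246 = 0.49719850390314
For no arbitrage the full-cycle product must be 1, so the missing rate is 1 / 0.49719850390314 ≈ 2.011269.

2.0113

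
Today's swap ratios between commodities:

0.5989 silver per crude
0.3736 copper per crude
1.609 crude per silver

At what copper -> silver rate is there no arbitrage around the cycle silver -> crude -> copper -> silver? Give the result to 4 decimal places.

1.6636

Known legs of the cycle: 1.609 × 0.3736 = 0.6011224
For no arbitrage the full-cycle product must be 1, so the missing rate is 1 / 0.6011224 ≈ 1.663555.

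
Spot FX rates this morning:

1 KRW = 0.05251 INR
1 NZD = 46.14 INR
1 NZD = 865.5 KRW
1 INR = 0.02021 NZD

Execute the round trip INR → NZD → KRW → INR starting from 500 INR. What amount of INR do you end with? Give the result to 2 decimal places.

459.25

500 INR × 0.02021 = 10.105 NZD
10.105 NZD × 865.5 = 8745.8775 KRW
8745.8775 KRW × 0.05251 = 459.246027525 INR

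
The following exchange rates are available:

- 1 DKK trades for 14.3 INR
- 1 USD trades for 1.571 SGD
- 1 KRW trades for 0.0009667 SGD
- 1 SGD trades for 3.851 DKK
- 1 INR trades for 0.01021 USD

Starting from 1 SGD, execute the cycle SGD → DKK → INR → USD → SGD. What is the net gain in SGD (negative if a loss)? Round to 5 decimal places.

1 SGD × 3.851 = 3.851 DKK
3.851 DKK × 14.3 = 55.0693 INR
55.0693 INR × 0.01021 = 0.562257553 USD
0.562257553 USD × 1.571 = 0.883306615763 SGD
Net change: 0.883306615763 − 1 = -0.116693384237 SGD

-0.11669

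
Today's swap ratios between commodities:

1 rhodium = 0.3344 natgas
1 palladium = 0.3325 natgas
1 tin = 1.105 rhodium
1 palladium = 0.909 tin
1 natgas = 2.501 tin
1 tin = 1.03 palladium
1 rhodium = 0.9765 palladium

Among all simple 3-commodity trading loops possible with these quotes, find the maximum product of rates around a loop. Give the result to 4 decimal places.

palladium→tin→rhodium→palladium: 0.909 × 1.105 × 0.9765 = 0.98084
natgas→tin→rhodium→natgas: 2.501 × 1.105 × 0.3344 = 0.92415
palladium→natgas→tin→palladium: 0.3325 × 2.501 × 1.03 = 0.85653
Maximum is palladium→tin→rhodium→palladium at 0.9808; no arbitrage — every cycle loses value.

0.9808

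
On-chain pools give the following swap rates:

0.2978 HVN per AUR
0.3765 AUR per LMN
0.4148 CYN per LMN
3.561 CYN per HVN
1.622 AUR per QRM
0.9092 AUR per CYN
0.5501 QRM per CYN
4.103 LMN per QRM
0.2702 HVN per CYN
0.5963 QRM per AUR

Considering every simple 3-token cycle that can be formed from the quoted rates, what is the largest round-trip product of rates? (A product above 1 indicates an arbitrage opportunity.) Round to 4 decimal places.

HVN→CYN→AUR→HVN: 3.561 × 0.9092 × 0.2978 = 0.96418
LMN→CYN→QRM→LMN: 0.4148 × 0.5501 × 4.103 = 0.93623
LMN→AUR→QRM→LMN: 0.3765 × 0.5963 × 4.103 = 0.92115
Maximum is HVN→CYN→AUR→HVN at 0.9642; no arbitrage — every cycle loses value.

0.9642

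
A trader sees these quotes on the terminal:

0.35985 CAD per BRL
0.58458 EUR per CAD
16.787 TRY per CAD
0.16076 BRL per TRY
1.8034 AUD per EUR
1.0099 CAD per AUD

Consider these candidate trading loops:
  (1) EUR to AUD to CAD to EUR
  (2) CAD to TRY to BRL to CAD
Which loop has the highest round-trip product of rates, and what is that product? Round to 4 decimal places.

1.0647

(1) 1.8034 × 1.0099 × 0.58458 = 1.06467
(2) 16.787 × 0.16076 × 0.35985 = 0.97112
Highest is cycle (1) at 1.0647 (>1, arbitrage).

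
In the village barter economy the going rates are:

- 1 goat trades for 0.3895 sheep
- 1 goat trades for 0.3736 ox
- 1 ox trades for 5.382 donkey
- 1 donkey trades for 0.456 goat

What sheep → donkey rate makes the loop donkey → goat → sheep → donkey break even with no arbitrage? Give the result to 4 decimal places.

Known legs of the cycle: 0.456 × 0.3895 = 0.177612
For no arbitrage the full-cycle product must be 1, so the missing rate is 1 / 0.177612 ≈ 5.630250.

5.6303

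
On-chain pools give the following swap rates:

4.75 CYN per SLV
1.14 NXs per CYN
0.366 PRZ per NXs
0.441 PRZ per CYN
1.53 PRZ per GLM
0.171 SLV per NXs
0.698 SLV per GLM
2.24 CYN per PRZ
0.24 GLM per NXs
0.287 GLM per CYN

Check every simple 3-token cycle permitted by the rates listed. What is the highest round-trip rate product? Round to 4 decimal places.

0.9836

GLM→PRZ→CYN→GLM: 1.53 × 2.24 × 0.287 = 0.98361
GLM→SLV→CYN→GLM: 0.698 × 4.75 × 0.287 = 0.95155
CYN→NXs→PRZ→CYN: 1.14 × 0.366 × 2.24 = 0.93462
CYN→NXs→SLV→CYN: 1.14 × 0.171 × 4.75 = 0.92597
Maximum is GLM→PRZ→CYN→GLM at 0.9836; no arbitrage — every cycle loses value.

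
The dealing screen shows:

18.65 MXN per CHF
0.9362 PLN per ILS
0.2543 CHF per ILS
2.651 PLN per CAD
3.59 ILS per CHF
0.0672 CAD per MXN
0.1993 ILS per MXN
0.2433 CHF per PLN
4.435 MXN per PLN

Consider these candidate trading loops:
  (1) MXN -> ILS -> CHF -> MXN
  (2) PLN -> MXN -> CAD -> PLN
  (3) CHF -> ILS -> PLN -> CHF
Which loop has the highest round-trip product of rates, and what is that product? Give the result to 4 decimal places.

(1) 0.1993 × 0.2543 × 18.65 = 0.94522
(2) 4.435 × 0.0672 × 2.651 = 0.79008
(3) 3.59 × 0.9362 × 0.2433 = 0.81772
Highest is cycle (1) at 0.9452 (≤1, no arbitrage).

0.9452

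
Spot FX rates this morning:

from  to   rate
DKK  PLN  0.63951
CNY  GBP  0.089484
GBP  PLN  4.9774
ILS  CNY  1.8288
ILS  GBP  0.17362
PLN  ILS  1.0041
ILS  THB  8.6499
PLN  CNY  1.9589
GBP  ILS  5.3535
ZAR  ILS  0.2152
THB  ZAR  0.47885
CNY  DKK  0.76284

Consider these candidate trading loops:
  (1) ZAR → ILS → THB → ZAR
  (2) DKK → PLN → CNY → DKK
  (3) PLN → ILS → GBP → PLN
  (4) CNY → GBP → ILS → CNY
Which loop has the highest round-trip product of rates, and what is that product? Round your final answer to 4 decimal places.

0.9556

(1) 0.2152 × 8.6499 × 0.47885 = 0.89136
(2) 0.63951 × 1.9589 × 0.76284 = 0.95564
(3) 1.0041 × 0.17362 × 4.9774 = 0.86772
(4) 0.089484 × 5.3535 × 1.8288 = 0.87609
Highest is cycle (2) at 0.9556 (≤1, no arbitrage).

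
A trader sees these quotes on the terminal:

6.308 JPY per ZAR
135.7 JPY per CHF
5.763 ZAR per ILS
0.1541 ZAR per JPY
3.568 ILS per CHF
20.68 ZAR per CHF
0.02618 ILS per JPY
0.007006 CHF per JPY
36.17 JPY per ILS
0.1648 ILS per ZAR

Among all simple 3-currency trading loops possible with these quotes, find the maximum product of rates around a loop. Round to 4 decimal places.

ZAR→JPY→ILS→ZAR: 6.308 × 0.02618 × 5.763 = 0.95172
ZAR→ILS→JPY→ZAR: 0.1648 × 36.17 × 0.1541 = 0.91856
CHF→ZAR→JPY→CHF: 20.68 × 6.308 × 0.007006 = 0.91393
CHF→ILS→JPY→CHF: 3.568 × 36.17 × 0.007006 = 0.90416
Maximum is ZAR→JPY→ILS→ZAR at 0.9517; no arbitrage — every cycle loses value.

0.9517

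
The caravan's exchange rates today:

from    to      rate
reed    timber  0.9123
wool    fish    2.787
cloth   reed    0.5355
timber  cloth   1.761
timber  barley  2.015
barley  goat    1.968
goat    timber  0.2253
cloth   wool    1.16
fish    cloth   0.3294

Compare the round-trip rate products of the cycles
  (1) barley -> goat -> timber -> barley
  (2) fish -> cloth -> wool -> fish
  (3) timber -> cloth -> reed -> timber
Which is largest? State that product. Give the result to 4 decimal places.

1.0649

(1) 1.968 × 0.2253 × 2.015 = 0.89343
(2) 0.3294 × 1.16 × 2.787 = 1.06492
(3) 1.761 × 0.5355 × 0.9123 = 0.86031
Highest is cycle (2) at 1.0649 (>1, arbitrage).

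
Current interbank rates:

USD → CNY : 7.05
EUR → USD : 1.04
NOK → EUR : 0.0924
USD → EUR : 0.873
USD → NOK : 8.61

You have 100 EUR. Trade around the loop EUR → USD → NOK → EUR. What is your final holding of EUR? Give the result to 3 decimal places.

100 EUR × 1.04 = 104 USD
104 USD × 8.61 = 895.44 NOK
895.44 NOK × 0.0924 = 82.738656 EUR

82.739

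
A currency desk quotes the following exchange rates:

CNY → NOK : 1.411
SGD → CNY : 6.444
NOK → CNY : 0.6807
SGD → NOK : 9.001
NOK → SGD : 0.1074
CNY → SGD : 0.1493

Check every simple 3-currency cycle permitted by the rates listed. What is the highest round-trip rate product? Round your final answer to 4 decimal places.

0.9765

CNY→NOK→SGD→CNY: 1.411 × 0.1074 × 6.444 = 0.97653
CNY→SGD→NOK→CNY: 0.1493 × 9.001 × 0.6807 = 0.91476
Maximum is CNY→NOK→SGD→CNY at 0.9765; no arbitrage — every cycle loses value.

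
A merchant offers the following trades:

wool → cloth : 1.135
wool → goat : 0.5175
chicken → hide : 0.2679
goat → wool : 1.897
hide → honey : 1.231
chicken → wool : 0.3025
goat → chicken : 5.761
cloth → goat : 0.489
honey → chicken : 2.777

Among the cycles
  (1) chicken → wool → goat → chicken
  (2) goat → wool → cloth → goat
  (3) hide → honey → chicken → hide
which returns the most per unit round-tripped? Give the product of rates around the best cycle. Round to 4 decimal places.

1.0529

(1) 0.3025 × 0.5175 × 5.761 = 0.90185
(2) 1.897 × 1.135 × 0.489 = 1.05286
(3) 1.231 × 2.777 × 0.2679 = 0.91581
Highest is cycle (2) at 1.0529 (>1, arbitrage).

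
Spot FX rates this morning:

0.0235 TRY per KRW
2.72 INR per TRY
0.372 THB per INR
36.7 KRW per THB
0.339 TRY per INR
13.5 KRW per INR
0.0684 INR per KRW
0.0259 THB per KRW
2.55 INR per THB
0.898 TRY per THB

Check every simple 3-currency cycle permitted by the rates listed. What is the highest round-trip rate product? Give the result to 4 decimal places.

0.9338

INR→THB→KRW→INR: 0.372 × 36.7 × 0.0684 = 0.93382
INR→THB→TRY→INR: 0.372 × 0.898 × 2.72 = 0.90863
INR→KRW→THB→INR: 13.5 × 0.0259 × 2.55 = 0.89161
INR→KRW→TRY→INR: 13.5 × 0.0235 × 2.72 = 0.86292
Maximum is INR→THB→KRW→INR at 0.9338; no arbitrage — every cycle loses value.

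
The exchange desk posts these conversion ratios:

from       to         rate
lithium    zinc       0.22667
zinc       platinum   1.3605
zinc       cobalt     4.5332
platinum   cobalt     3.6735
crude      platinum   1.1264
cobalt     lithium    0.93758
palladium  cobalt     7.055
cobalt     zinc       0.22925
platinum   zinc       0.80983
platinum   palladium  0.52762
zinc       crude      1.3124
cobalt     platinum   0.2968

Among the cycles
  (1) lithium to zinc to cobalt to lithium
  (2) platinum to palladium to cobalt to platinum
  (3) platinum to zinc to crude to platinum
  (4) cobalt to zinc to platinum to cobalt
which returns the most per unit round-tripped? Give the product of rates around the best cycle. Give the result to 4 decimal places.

1.1972

(1) 0.22667 × 4.5332 × 0.93758 = 0.96340
(2) 0.52762 × 7.055 × 0.2968 = 1.10480
(3) 0.80983 × 1.3124 × 1.1264 = 1.19716
(4) 0.22925 × 1.3605 × 3.6735 = 1.14574
Highest is cycle (3) at 1.1972 (>1, arbitrage).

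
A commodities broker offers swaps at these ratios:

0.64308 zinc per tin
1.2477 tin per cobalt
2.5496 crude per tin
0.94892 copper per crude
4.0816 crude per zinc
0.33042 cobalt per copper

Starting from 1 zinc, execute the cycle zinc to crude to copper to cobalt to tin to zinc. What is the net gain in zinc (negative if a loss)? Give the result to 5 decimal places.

0.02684

1 zinc × 4.0816 = 4.0816 crude
4.0816 crude × 0.94892 = 3.873111872 copper
3.873111872 copper × 0.33042 = 1.27975362474624 cobalt
1.27975362474624 cobalt × 1.2477 = 1.596748597595883648 tin
1.596748597595883648 tin × 0.64308 = 1.02683708814196085635584 zinc
Net change: 1.02683708814196085635584 − 1 = 0.02683708814196085635584 zinc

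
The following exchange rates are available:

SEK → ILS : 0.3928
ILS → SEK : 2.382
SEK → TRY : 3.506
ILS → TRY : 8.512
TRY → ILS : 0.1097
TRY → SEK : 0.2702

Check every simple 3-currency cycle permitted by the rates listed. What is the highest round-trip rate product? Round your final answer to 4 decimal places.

0.9161

ILS→SEK→TRY→ILS: 2.382 × 3.506 × 0.1097 = 0.91614
ILS→TRY→SEK→ILS: 8.512 × 0.2702 × 0.3928 = 0.90342
Maximum is ILS→SEK→TRY→ILS at 0.9161; no arbitrage — every cycle loses value.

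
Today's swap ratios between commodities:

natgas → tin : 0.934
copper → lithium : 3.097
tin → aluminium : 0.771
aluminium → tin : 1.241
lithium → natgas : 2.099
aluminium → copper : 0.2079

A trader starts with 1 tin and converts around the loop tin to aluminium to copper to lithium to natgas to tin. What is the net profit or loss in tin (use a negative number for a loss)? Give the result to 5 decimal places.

-0.02678

1 tin × 0.771 = 0.771 aluminium
0.771 aluminium × 0.2079 = 0.1602909 copper
0.1602909 copper × 3.097 = 0.4964209173 lithium
0.4964209173 lithium × 2.099 = 1.0419875054127 natgas
1.0419875054127 natgas × 0.934 = 0.9732163300554618 tin
Net change: 0.9732163300554618 − 1 = -0.0267836699445382 tin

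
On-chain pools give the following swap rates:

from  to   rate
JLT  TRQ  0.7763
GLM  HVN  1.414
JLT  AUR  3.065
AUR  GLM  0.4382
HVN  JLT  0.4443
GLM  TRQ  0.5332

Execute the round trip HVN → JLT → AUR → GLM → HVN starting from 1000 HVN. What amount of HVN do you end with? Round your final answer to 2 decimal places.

1000 HVN × 0.4443 = 444.3 JLT
444.3 JLT × 3.065 = 1361.7795 AUR
1361.7795 AUR × 0.4382 = 596.7317769 GLM
596.7317769 GLM × 1.414 = 843.7787325366 HVN

843.78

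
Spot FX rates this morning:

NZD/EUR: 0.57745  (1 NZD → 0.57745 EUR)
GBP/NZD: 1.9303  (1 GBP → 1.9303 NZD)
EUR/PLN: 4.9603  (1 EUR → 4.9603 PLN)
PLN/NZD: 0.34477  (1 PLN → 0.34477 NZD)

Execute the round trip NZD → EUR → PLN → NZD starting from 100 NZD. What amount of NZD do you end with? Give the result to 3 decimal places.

98.753

100 NZD × 0.57745 = 57.745 EUR
57.745 EUR × 4.9603 = 286.4325235 PLN
286.4325235 PLN × 0.34477 = 98.753341127095 NZD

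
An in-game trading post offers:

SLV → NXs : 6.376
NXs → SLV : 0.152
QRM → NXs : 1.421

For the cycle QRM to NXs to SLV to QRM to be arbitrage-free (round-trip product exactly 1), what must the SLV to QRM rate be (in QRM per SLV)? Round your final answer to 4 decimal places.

4.6298

Known legs of the cycle: 1.421 × 0.152 = 0.215992
For no arbitrage the full-cycle product must be 1, so the missing rate is 1 / 0.215992 ≈ 4.629801.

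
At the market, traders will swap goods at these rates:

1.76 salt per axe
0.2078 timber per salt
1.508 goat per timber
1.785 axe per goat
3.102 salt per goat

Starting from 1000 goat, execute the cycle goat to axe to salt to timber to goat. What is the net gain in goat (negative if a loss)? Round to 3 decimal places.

-15.541

1000 goat × 1.785 = 1785 axe
1785 axe × 1.76 = 3141.6 salt
3141.6 salt × 0.2078 = 652.82448 timber
652.82448 timber × 1.508 = 984.45931584 goat
Net change: 984.45931584 − 1000 = -15.54068416 goat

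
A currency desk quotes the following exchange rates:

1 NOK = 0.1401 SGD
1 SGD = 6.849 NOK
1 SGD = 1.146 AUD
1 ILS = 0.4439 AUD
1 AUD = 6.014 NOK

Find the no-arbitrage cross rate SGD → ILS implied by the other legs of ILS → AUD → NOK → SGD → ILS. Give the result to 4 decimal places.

2.6737

Known legs of the cycle: 0.4439 × 6.014 × 0.1401 = 0.37401300546
For no arbitrage the full-cycle product must be 1, so the missing rate is 1 / 0.37401300546 ≈ 2.673704.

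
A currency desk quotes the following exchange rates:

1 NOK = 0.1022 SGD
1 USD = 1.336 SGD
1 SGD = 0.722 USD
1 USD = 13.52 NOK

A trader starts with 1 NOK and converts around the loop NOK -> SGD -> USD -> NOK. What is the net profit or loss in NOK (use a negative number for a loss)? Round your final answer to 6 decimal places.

1 NOK × 0.1022 = 0.1022 SGD
0.1022 SGD × 0.722 = 0.0737884 USD
0.0737884 USD × 13.52 = 0.997619168 NOK
Net change: 0.997619168 − 1 = -0.002380832 NOK

-0.002381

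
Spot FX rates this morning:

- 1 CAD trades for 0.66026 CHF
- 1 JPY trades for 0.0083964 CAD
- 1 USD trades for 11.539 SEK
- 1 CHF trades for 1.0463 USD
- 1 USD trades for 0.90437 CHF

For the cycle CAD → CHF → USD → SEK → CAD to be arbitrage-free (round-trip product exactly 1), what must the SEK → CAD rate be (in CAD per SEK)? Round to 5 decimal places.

Known legs of the cycle: 0.66026 × 1.0463 × 11.539 = 7.971487808482
For no arbitrage the full-cycle product must be 1, so the missing rate is 1 / 7.971487808482 ≈ 0.1254471.

0.12545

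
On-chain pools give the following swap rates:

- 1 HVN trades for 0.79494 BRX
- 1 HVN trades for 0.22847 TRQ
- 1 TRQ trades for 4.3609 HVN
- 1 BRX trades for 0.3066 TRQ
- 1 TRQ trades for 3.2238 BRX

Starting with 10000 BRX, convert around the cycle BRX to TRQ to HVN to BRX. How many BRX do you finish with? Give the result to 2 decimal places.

10000 BRX × 0.3066 = 3066 TRQ
3066 TRQ × 4.3609 = 13370.5194 HVN
13370.5194 HVN × 0.79494 = 10628.760691836 BRX

10628.76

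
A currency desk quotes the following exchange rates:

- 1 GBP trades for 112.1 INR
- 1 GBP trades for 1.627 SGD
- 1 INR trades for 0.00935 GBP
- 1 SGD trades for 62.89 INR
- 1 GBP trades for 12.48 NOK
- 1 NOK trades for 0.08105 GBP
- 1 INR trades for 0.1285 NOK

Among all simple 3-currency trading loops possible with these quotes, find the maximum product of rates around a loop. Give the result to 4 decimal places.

GBP→INR→NOK→GBP: 112.1 × 0.1285 × 0.08105 = 1.16751
GBP→SGD→INR→GBP: 1.627 × 62.89 × 0.00935 = 0.95671
Maximum is GBP→INR→NOK→GBP at 1.1675; arbitrage exists.

1.1675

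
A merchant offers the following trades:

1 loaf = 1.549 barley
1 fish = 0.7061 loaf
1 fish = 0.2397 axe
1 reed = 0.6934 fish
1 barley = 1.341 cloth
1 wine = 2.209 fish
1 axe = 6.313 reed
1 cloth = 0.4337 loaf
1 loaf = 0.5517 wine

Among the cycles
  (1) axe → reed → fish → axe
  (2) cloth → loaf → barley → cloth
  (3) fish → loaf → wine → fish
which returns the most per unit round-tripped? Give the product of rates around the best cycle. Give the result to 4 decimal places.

(1) 6.313 × 0.6934 × 0.2397 = 1.04927
(2) 0.4337 × 1.549 × 1.341 = 0.90089
(3) 0.7061 × 0.5517 × 2.209 = 0.86053
Highest is cycle (1) at 1.0493 (>1, arbitrage).

1.0493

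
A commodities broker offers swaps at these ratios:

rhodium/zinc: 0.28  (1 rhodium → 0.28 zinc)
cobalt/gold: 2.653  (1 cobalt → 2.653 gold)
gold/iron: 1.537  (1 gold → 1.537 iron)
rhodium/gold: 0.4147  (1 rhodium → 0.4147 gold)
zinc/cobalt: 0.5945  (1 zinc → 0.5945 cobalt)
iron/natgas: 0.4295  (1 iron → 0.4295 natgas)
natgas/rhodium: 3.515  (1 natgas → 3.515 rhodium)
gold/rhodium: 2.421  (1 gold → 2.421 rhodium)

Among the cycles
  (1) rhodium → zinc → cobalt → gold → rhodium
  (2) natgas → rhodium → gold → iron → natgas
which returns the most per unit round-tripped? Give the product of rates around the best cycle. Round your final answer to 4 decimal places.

(1) 0.28 × 0.5945 × 2.653 × 2.421 = 1.06916
(2) 3.515 × 0.4147 × 1.537 × 0.4295 = 0.96227
Highest is cycle (1) at 1.0692 (>1, arbitrage).

1.0692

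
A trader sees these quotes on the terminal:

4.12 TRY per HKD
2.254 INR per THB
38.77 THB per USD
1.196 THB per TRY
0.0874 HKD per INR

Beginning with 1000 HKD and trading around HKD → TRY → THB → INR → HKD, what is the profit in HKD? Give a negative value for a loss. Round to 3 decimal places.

-29.281

1000 HKD × 4.12 = 4120 TRY
4120 TRY × 1.196 = 4927.52 THB
4927.52 THB × 2.254 = 11106.63008 INR
11106.63008 INR × 0.0874 = 970.719468992 HKD
Net change: 970.719468992 − 1000 = -29.280531008 HKD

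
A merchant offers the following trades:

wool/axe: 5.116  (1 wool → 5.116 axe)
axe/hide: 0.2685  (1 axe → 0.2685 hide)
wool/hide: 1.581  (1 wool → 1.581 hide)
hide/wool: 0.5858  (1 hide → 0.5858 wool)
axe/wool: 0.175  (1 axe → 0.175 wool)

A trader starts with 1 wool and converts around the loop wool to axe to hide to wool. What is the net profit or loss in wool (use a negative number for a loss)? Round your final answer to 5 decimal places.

1 wool × 5.116 = 5.116 axe
5.116 axe × 0.2685 = 1.373646 hide
1.373646 hide × 0.5858 = 0.8046818268 wool
Net change: 0.8046818268 − 1 = -0.1953181732 wool

-0.19532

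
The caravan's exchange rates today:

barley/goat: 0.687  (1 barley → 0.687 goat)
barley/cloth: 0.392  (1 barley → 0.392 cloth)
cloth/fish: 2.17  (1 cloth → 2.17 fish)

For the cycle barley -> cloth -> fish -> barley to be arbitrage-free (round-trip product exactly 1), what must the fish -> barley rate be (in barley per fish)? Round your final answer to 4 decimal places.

1.1756

Known legs of the cycle: 0.392 × 2.17 = 0.85064
For no arbitrage the full-cycle product must be 1, so the missing rate is 1 / 0.85064 ≈ 1.175585.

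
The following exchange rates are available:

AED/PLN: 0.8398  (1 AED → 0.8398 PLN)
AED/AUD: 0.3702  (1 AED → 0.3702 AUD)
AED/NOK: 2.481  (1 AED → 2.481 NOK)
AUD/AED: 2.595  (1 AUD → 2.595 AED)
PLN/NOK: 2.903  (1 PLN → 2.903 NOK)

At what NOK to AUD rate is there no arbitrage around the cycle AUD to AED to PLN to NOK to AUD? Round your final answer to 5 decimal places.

Known legs of the cycle: 2.595 × 0.8398 × 2.903 = 6.326452743
For no arbitrage the full-cycle product must be 1, so the missing rate is 1 / 6.326452743 ≈ 0.1580665.

0.15807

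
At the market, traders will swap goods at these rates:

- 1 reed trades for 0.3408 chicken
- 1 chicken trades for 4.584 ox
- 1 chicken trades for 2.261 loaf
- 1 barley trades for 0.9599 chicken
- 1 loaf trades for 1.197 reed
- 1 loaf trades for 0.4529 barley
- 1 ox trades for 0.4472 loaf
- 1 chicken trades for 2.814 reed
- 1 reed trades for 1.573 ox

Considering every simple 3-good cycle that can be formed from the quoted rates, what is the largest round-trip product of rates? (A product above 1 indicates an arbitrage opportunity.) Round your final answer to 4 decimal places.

barley→chicken→loaf→barley: 0.9599 × 2.261 × 0.4529 = 0.98294
loaf→reed→chicken→loaf: 1.197 × 0.3408 × 2.261 = 0.92235
ox→loaf→reed→ox: 0.4472 × 1.197 × 1.573 = 0.84202
Maximum is barley→chicken→loaf→barley at 0.9829; no arbitrage — every cycle loses value.

0.9829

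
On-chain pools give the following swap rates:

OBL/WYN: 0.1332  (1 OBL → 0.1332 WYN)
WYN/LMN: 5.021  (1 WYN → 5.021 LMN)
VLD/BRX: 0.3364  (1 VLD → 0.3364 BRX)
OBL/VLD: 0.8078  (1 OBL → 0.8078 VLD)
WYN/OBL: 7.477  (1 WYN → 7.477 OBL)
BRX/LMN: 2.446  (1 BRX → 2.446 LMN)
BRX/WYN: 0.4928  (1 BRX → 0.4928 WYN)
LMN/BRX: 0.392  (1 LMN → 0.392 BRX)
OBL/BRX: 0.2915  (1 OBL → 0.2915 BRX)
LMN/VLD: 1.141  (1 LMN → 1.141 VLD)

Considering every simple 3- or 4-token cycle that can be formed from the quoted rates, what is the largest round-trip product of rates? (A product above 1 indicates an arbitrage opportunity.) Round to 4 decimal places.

1.0741

OBL→BRX→WYN→OBL: 0.2915 × 0.4928 × 7.477 = 1.07408
OBL→VLD→BRX→WYN→OBL: 0.8078 × 0.3364 × 0.4928 × 7.477 = 1.00129
LMN→BRX→WYN→LMN: 0.392 × 0.4928 × 5.021 = 0.96994
LMN→VLD→BRX→WYN→LMN: 1.141 × 0.3364 × 0.4928 × 5.021 = 0.94974
LMN→VLD→BRX→LMN: 1.141 × 0.3364 × 2.446 = 0.93885
Maximum is OBL→BRX→WYN→OBL at 1.0741; arbitrage exists.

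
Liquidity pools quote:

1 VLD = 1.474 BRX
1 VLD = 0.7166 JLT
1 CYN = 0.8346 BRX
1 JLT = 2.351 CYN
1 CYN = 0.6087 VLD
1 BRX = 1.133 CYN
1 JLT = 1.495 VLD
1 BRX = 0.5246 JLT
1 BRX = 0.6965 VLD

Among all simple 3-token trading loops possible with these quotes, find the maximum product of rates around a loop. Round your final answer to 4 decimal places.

1.1560

BRX→JLT→VLD→BRX: 0.5246 × 1.495 × 1.474 = 1.15602
CYN→BRX→JLT→CYN: 0.8346 × 0.5246 × 2.351 = 1.02934
CYN→VLD→JLT→CYN: 0.6087 × 0.7166 × 2.351 = 1.02549
CYN→VLD→BRX→CYN: 0.6087 × 1.474 × 1.133 = 1.01655
Maximum is BRX→JLT→VLD→BRX at 1.1560; arbitrage exists.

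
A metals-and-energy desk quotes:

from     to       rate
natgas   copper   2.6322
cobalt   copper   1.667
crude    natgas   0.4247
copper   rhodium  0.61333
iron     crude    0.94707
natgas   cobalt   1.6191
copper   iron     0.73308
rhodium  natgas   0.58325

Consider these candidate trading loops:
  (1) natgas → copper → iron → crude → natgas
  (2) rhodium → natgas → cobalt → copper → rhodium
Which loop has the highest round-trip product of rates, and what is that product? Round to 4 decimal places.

0.9655

(1) 2.6322 × 0.73308 × 0.94707 × 0.4247 = 0.77613
(2) 0.58325 × 1.6191 × 1.667 × 0.61333 = 0.96551
Highest is cycle (2) at 0.9655 (≤1, no arbitrage).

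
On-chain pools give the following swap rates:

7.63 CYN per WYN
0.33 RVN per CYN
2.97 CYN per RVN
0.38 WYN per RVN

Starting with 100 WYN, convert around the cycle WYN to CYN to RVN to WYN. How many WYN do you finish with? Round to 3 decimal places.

95.680

100 WYN × 7.63 = 763 CYN
763 CYN × 0.33 = 251.79 RVN
251.79 RVN × 0.38 = 95.6802 WYN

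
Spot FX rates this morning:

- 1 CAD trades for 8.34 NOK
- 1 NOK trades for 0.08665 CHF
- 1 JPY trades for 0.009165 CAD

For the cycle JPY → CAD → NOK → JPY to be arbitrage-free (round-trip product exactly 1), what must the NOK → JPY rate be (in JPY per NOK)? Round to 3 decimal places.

13.083

Known legs of the cycle: 0.009165 × 8.34 = 0.0764361
For no arbitrage the full-cycle product must be 1, so the missing rate is 1 / 0.0764361 ≈ 13.08282.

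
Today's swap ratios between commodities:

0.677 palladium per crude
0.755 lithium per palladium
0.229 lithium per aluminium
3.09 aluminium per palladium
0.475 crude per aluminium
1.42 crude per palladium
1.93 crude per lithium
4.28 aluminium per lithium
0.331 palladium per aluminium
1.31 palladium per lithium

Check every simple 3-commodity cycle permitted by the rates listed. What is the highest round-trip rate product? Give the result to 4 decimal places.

palladium→lithium→aluminium→palladium: 0.755 × 4.28 × 0.331 = 1.06959
palladium→aluminium→crude→palladium: 3.09 × 0.475 × 0.677 = 0.99367
palladium→lithium→crude→palladium: 0.755 × 1.93 × 0.677 = 0.98649
palladium→aluminium→lithium→palladium: 3.09 × 0.229 × 1.31 = 0.92697
Maximum is palladium→lithium→aluminium→palladium at 1.0696; arbitrage exists.

1.0696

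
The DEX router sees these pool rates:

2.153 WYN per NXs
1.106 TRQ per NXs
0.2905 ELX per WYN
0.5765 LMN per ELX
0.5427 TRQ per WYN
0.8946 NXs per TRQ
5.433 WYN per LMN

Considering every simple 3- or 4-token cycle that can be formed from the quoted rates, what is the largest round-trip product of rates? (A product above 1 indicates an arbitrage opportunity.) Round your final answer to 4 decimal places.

NXs→WYN→TRQ→NXs: 2.153 × 0.5427 × 0.8946 = 1.04528
ELX→LMN→WYN→ELX: 0.5765 × 5.433 × 0.2905 = 0.90988
Maximum is NXs→WYN→TRQ→NXs at 1.0453; arbitrage exists.

1.0453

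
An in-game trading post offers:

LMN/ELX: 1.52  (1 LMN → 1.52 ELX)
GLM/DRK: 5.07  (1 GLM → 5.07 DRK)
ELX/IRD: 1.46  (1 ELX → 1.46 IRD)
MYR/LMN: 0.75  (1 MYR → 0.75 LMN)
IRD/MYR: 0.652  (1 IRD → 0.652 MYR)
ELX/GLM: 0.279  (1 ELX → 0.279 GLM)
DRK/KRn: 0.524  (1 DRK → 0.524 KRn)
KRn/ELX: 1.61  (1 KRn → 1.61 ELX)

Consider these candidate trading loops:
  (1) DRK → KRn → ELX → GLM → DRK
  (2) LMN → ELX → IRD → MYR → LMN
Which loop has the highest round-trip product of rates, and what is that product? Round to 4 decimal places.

1.1934

(1) 0.524 × 1.61 × 0.279 × 5.07 = 1.19335
(2) 1.52 × 1.46 × 0.652 × 0.75 = 1.08519
Highest is cycle (1) at 1.1934 (>1, arbitrage).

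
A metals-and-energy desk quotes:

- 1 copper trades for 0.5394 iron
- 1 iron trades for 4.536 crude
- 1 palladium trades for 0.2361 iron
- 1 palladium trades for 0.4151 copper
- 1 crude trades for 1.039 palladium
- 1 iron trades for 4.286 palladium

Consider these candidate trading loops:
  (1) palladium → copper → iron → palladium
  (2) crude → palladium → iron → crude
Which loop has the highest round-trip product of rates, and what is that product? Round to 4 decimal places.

(1) 0.4151 × 0.5394 × 4.286 = 0.95966
(2) 1.039 × 0.2361 × 4.536 = 1.11272
Highest is cycle (2) at 1.1127 (>1, arbitrage).

1.1127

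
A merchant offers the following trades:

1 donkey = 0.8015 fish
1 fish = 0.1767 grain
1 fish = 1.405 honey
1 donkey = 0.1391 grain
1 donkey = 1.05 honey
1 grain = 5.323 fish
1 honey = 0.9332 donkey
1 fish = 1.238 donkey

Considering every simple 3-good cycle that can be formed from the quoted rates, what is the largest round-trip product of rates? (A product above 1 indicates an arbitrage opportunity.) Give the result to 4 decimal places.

1.0509

fish→honey→donkey→fish: 1.405 × 0.9332 × 0.8015 = 1.05088
fish→donkey→grain→fish: 1.238 × 0.1391 × 5.323 = 0.91665
Maximum is fish→honey→donkey→fish at 1.0509; arbitrage exists.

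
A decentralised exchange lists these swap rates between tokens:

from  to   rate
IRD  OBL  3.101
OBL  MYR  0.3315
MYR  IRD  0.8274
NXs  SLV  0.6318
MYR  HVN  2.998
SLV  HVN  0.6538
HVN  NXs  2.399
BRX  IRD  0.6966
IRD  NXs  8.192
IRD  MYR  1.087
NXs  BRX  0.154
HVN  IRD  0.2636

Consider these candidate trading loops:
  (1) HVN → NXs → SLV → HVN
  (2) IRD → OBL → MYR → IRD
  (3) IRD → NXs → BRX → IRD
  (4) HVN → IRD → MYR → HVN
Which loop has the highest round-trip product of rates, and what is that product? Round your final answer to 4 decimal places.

0.9910

(1) 2.399 × 0.6318 × 0.6538 = 0.99096
(2) 3.101 × 0.3315 × 0.8274 = 0.85055
(3) 8.192 × 0.154 × 0.6966 = 0.87881
(4) 0.2636 × 1.087 × 2.998 = 0.85903
Highest is cycle (1) at 0.9910 (≤1, no arbitrage).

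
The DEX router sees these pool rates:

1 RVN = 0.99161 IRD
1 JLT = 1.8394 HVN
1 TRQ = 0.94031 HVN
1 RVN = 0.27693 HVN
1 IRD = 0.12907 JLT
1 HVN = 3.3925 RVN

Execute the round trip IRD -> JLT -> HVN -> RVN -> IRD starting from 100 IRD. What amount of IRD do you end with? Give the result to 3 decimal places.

100 IRD × 0.12907 = 12.907 JLT
12.907 JLT × 1.8394 = 23.7411358 HVN
23.7411358 HVN × 3.3925 = 80.5418032015 RVN
80.5418032015 RVN × 0.99161 = 79.866057472639415 IRD

79.866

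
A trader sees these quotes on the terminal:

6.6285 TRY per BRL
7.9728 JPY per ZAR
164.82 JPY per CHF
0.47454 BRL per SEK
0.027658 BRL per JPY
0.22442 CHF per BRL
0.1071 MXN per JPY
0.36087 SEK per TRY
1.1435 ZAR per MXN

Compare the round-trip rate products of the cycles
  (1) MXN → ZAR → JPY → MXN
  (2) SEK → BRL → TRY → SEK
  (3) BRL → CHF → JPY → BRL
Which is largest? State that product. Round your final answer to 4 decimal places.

(1) 1.1435 × 7.9728 × 0.1071 = 0.97642
(2) 0.47454 × 6.6285 × 0.36087 = 1.13511
(3) 0.22442 × 164.82 × 0.027658 = 1.02304
Highest is cycle (2) at 1.1351 (>1, arbitrage).

1.1351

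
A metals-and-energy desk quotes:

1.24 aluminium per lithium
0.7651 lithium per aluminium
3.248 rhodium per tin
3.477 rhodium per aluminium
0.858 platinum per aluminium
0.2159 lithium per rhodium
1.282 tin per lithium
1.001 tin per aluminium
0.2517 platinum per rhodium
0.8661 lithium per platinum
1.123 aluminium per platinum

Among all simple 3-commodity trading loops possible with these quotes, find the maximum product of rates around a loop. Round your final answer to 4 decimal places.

0.9828

aluminium→rhodium→platinum→aluminium: 3.477 × 0.2517 × 1.123 = 0.98281
aluminium→rhodium→lithium→aluminium: 3.477 × 0.2159 × 1.24 = 0.93085
aluminium→platinum→lithium→aluminium: 0.858 × 0.8661 × 1.24 = 0.92146
tin→rhodium→lithium→tin: 3.248 × 0.2159 × 1.282 = 0.89899
Maximum is aluminium→rhodium→platinum→aluminium at 0.9828; no arbitrage — every cycle loses value.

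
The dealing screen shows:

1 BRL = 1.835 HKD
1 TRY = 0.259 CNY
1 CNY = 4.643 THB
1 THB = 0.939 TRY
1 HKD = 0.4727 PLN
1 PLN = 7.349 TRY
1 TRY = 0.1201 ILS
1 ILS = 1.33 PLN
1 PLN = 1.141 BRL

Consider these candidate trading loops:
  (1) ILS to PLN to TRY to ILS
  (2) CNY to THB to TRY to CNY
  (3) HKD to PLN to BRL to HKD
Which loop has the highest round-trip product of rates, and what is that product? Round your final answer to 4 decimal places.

(1) 1.33 × 7.349 × 0.1201 = 1.17388
(2) 4.643 × 0.939 × 0.259 = 1.12918
(3) 0.4727 × 1.141 × 1.835 = 0.98971
Highest is cycle (1) at 1.1739 (>1, arbitrage).

1.1739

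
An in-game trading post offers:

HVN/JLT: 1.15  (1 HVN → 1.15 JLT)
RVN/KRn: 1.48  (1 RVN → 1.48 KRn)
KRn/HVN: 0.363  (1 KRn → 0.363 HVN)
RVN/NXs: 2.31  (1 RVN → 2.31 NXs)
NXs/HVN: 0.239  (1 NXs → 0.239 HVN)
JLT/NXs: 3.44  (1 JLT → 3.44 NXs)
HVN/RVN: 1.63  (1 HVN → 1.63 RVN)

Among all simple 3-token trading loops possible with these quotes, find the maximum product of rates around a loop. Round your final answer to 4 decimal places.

HVN→JLT→NXs→HVN: 1.15 × 3.44 × 0.239 = 0.94548
HVN→RVN→NXs→HVN: 1.63 × 2.31 × 0.239 = 0.89991
HVN→RVN→KRn→HVN: 1.63 × 1.48 × 0.363 = 0.87570
Maximum is HVN→JLT→NXs→HVN at 0.9455; no arbitrage — every cycle loses value.

0.9455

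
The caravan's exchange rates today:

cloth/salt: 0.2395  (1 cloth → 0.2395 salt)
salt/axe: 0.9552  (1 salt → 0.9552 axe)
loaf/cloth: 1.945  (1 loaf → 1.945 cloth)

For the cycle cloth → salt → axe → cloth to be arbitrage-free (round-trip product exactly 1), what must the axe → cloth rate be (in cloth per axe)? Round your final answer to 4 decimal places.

4.3712

Known legs of the cycle: 0.2395 × 0.9552 = 0.2287704
For no arbitrage the full-cycle product must be 1, so the missing rate is 1 / 0.2287704 ≈ 4.371195.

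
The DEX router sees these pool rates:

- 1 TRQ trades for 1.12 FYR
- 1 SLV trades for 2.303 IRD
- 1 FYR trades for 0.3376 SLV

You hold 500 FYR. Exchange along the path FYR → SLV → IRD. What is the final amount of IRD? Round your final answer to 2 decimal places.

388.75

500 FYR × 0.3376 = 168.8 SLV
168.8 SLV × 2.303 = 388.7464 IRD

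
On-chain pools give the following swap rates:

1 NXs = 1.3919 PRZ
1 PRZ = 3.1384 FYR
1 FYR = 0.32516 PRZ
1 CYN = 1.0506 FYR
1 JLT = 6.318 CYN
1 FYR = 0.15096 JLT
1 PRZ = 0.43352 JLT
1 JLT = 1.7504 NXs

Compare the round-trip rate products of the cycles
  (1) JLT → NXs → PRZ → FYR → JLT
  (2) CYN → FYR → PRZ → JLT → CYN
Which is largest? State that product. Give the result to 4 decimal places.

1.1543

(1) 1.7504 × 1.3919 × 3.1384 × 0.15096 = 1.15429
(2) 1.0506 × 0.32516 × 0.43352 × 6.318 = 0.93567
Highest is cycle (1) at 1.1543 (>1, arbitrage).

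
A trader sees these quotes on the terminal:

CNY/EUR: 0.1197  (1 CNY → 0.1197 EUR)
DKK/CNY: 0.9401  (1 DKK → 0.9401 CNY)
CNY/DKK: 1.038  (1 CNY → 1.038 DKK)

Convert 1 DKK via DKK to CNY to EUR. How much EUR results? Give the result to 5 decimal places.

0.11253

1 DKK × 0.9401 = 0.9401 CNY
0.9401 CNY × 0.1197 = 0.11252997 EUR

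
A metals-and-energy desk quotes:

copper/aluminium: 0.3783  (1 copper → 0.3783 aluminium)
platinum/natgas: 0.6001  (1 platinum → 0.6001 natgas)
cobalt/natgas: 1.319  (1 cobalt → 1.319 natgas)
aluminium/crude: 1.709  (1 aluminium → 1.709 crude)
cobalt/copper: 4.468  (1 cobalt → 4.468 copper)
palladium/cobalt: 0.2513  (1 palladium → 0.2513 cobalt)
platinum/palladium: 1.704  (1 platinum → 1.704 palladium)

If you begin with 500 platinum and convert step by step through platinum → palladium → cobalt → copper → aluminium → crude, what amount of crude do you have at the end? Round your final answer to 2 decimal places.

500 platinum × 1.704 = 852 palladium
852 palladium × 0.2513 = 214.1076 cobalt
214.1076 cobalt × 4.468 = 956.6327568 copper
956.6327568 copper × 0.3783 = 361.89417189744 aluminium
361.89417189744 aluminium × 1.709 = 618.47713977272496 crude

618.48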